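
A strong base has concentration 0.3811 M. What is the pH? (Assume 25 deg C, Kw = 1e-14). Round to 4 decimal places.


A strong base dissociates completely, so [OH-] equals the given concentration.
pOH = -log10([OH-]) = -log10(0.3811) = 0.418961
pH = 14 - pOH = 14 - 0.418961
pH = 13.581039, rounded to 4 dp:

13.5810


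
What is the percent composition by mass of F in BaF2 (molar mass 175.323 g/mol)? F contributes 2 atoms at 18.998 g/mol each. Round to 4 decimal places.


pct = 100 * (n_elem * M_elem) / M_total
mass_contribution = 2 * 18.998 = 37.996 g/mol
pct = 100 * 37.996 / 175.323
pct = 21.67199968 %, rounded to 4 dp:

21.6720 %


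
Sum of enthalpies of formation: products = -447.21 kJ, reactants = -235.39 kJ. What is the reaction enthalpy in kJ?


dH_rxn = sum(dH_f products) - sum(dH_f reactants)
dH_rxn = -447.21 - (-235.39)
dH_rxn = -211.82 kJ:

-211.82 kJ


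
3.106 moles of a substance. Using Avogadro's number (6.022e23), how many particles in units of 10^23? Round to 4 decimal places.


N = n * NA, then divide by 1e23 for the requested units.
N / 1e23 = n * 6.022
N / 1e23 = 3.106 * 6.022
N / 1e23 = 18.704332, rounded to 4 dp:

18.7043


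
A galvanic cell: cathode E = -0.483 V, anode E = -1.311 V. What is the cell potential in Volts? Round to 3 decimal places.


Standard cell potential: E_cell = E_cathode - E_anode.
E_cell = -0.483 - (-1.311)
E_cell = 0.828 V, rounded to 3 dp:

0.828 V


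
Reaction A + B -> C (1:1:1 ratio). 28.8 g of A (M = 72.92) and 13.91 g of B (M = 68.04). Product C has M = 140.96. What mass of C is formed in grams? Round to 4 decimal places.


Find moles of each reactant; the smaller value is the limiting reagent in a 1:1:1 reaction, so moles_C equals moles of the limiter.
n_A = mass_A / M_A = 28.8 / 72.92 = 0.394953 mol
n_B = mass_B / M_B = 13.91 / 68.04 = 0.204439 mol
Limiting reagent: B (smaller), n_limiting = 0.204439 mol
mass_C = n_limiting * M_C = 0.204439 * 140.96
mass_C = 28.81772144 g, rounded to 4 dp:

28.8177 g


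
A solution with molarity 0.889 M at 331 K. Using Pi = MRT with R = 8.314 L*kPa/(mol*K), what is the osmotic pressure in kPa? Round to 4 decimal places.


Osmotic pressure (van't Hoff): Pi = M*R*T.
RT = 8.314 * 331 = 2751.934
Pi = 0.889 * 2751.934
Pi = 2446.469326 kPa, rounded to 4 dp:

2446.4693 kPa


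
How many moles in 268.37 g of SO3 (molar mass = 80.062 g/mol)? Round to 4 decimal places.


n = mass / M
n = 268.37 / 80.062
n = 3.35202718 mol, rounded to 4 dp:

3.3520 mol


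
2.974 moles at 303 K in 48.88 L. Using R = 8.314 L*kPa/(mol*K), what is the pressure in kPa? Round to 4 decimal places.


PV = nRT, solve for P = nRT / V.
nRT = 2.974 * 8.314 * 303 = 7491.9283
P = 7491.9283 / 48.88
P = 153.27185556 kPa, rounded to 4 dp:

153.2719 kPa


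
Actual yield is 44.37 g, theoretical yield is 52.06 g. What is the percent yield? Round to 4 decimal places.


% yield = 100 * actual / theoretical
% yield = 100 * 44.37 / 52.06
% yield = 85.2285824 %, rounded to 4 dp:

85.2286 %


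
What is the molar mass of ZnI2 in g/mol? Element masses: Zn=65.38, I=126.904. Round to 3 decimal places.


M = sum(count * atomic_mass) over atoms.
M = 1*65.38 + 2*126.904
M = 65.38 + 253.808
M = 319.188 g/mol, rounded to 3 dp:

319.188 g/mol


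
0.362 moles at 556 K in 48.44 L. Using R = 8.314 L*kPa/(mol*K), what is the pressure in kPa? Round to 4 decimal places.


PV = nRT, solve for P = nRT / V.
nRT = 0.362 * 8.314 * 556 = 1673.3754
P = 1673.3754 / 48.44
P = 34.54532205 kPa, rounded to 4 dp:

34.5453 kPa


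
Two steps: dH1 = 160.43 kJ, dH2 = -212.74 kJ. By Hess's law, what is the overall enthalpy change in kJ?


Hess's law: enthalpy is a state function, so add the step enthalpies.
dH_total = dH1 + dH2 = 160.43 + (-212.74)
dH_total = -52.31 kJ:

-52.31 kJ


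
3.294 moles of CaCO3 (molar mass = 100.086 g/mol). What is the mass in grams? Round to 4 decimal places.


mass = n * M
mass = 3.294 * 100.086
mass = 329.683284 g, rounded to 4 dp:

329.6833 g


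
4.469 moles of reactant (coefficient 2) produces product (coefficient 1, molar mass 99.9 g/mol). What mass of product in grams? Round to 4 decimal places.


Use the coefficient ratio to convert reactant moles to product moles, then multiply by the product's molar mass.
moles_P = moles_R * (coeff_P / coeff_R) = 4.469 * (1/2) = 2.2345
mass_P = moles_P * M_P = 2.2345 * 99.9
mass_P = 223.22655 g, rounded to 4 dp:

223.2266 g


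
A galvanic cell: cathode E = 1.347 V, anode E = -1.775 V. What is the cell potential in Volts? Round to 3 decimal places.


Standard cell potential: E_cell = E_cathode - E_anode.
E_cell = 1.347 - (-1.775)
E_cell = 3.122 V, rounded to 3 dp:

3.122 V


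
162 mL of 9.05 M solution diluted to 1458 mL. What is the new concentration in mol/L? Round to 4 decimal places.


Dilution: M1*V1 = M2*V2, solve for M2.
M2 = M1*V1 / V2
M2 = 9.05 * 162 / 1458
M2 = 1466.1 / 1458
M2 = 1.00555556 mol/L, rounded to 4 dp:

1.0056 mol/L


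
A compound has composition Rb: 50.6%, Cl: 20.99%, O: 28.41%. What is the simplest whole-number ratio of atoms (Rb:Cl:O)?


Assume 100 g of compound, divide each mass% by atomic mass to get moles, then normalize by the smallest to get a raw atom ratio.
Moles per 100 g: Rb: 50.6/85.468 = 0.592, Cl: 20.99/35.453 = 0.5921, O: 28.41/15.999 = 1.7757
Raw ratio (divide by min = 0.592): Rb: 1.0, Cl: 1.0, O: 2.999
Multiply by 1 to clear fractions: Rb: 1.0 ~= 1, Cl: 1.0 ~= 1, O: 2.999 ~= 3
Reduce by GCD to get the simplest whole-number ratio:

1:1:3


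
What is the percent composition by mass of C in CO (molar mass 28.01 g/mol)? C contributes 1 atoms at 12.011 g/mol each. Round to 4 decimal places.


pct = 100 * (n_elem * M_elem) / M_total
mass_contribution = 1 * 12.011 = 12.011 g/mol
pct = 100 * 12.011 / 28.01
pct = 42.88111389 %, rounded to 4 dp:

42.8811 %


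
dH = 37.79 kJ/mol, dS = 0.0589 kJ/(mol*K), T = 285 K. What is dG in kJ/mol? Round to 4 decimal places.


Gibbs: dG = dH - T*dS (consistent units, dS already in kJ/(mol*K)).
T*dS = 285 * 0.0589 = 16.7865
dG = 37.79 - (16.7865)
dG = 21.0035 kJ/mol, rounded to 4 dp:

21.0035 kJ/mol


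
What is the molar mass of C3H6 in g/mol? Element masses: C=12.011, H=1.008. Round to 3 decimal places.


M = sum(count * atomic_mass) over atoms.
M = 3*12.011 + 6*1.008
M = 36.033 + 6.048
M = 42.081 g/mol, rounded to 3 dp:

42.081 g/mol


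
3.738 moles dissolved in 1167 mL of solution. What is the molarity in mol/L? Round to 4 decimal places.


Convert volume to liters: V_L = V_mL / 1000.
V_L = 1167 / 1000 = 1.167 L
M = n / V_L = 3.738 / 1.167
M = 3.20308483 mol/L, rounded to 4 dp:

3.2031 mol/L


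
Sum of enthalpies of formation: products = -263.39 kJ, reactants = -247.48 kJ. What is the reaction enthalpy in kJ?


dH_rxn = sum(dH_f products) - sum(dH_f reactants)
dH_rxn = -263.39 - (-247.48)
dH_rxn = -15.91 kJ:

-15.91 kJ


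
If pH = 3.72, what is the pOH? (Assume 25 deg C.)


At 25 deg C, pH + pOH = 14.
pOH = 14 - pH = 14 - 3.72
pOH = 10.28:

10.28


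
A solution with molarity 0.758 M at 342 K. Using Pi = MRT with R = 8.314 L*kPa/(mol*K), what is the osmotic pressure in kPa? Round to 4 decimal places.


Osmotic pressure (van't Hoff): Pi = M*R*T.
RT = 8.314 * 342 = 2843.388
Pi = 0.758 * 2843.388
Pi = 2155.288104 kPa, rounded to 4 dp:

2155.2881 kPa


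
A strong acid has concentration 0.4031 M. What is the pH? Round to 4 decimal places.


A strong acid dissociates completely, so [H+] equals the given concentration.
pH = -log10([H+]) = -log10(0.4031)
pH = 0.3945872, rounded to 4 dp:

0.3946


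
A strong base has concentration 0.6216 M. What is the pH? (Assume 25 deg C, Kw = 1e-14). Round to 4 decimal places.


A strong base dissociates completely, so [OH-] equals the given concentration.
pOH = -log10([OH-]) = -log10(0.6216) = 0.206489
pH = 14 - pOH = 14 - 0.206489
pH = 13.793511, rounded to 4 dp:

13.7935


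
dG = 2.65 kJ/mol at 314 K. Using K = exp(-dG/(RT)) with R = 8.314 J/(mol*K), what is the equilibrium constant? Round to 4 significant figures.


dG is in kJ/mol; multiply by 1000 to match R in J/(mol*K).
RT = 8.314 * 314 = 2610.596 J/mol
exponent = -dG*1000 / (RT) = -(2.65*1000) / 2610.596 = -1.01509387
K = exp(-1.01509387)
K = 0.36236841, rounded to 4 significant figures:

0.3624


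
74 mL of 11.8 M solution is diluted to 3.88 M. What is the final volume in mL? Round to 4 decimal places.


Dilution: M1*V1 = M2*V2, solve for V2.
V2 = M1*V1 / M2
V2 = 11.8 * 74 / 3.88
V2 = 873.2 / 3.88
V2 = 225.05154639 mL, rounded to 4 dp:

225.0515 mL


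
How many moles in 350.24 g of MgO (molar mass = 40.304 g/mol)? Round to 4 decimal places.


n = mass / M
n = 350.24 / 40.304
n = 8.68995633 mol, rounded to 4 dp:

8.6900 mol


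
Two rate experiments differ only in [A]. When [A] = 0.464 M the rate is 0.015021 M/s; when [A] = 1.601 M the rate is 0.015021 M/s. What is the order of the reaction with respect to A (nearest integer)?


Rate is proportional to [A]^n, so rate2/rate1 = ([A]2/[A]1)^n. Take logs to solve for n.
rate2/rate1 = 0.015021 / 0.015021 = 1.0
[A]2/[A]1 = 1.601 / 0.464 = 3.4504
n = ln(1.0) / ln(3.4504) = 0.0
Nearest integer order:

0


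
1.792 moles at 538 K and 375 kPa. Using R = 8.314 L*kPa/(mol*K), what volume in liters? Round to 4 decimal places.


PV = nRT, solve for V = nRT / P.
nRT = 1.792 * 8.314 * 538 = 8015.4941
V = 8015.4941 / 375
V = 21.37465093 L, rounded to 4 dp:

21.3747 L


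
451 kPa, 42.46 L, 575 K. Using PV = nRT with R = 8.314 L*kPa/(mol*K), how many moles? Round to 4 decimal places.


PV = nRT, solve for n = PV / (RT).
PV = 451 * 42.46 = 19149.46
RT = 8.314 * 575 = 4780.55
n = 19149.46 / 4780.55
n = 4.00570227 mol, rounded to 4 dp:

4.0057 mol


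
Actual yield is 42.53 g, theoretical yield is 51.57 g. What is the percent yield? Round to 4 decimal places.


% yield = 100 * actual / theoretical
% yield = 100 * 42.53 / 51.57
% yield = 82.47042854 %, rounded to 4 dp:

82.4704 %


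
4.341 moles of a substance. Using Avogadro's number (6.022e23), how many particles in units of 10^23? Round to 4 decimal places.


N = n * NA, then divide by 1e23 for the requested units.
N / 1e23 = n * 6.022
N / 1e23 = 4.341 * 6.022
N / 1e23 = 26.141502, rounded to 4 dp:

26.1415


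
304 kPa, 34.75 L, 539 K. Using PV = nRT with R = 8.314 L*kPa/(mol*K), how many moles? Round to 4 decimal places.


PV = nRT, solve for n = PV / (RT).
PV = 304 * 34.75 = 10564.0
RT = 8.314 * 539 = 4481.246
n = 10564.0 / 4481.246
n = 2.35738007 mol, rounded to 4 dp:

2.3574 mol


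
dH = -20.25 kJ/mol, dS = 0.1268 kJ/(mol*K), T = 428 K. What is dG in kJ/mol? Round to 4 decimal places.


Gibbs: dG = dH - T*dS (consistent units, dS already in kJ/(mol*K)).
T*dS = 428 * 0.1268 = 54.2704
dG = -20.25 - (54.2704)
dG = -74.5204 kJ/mol, rounded to 4 dp:

-74.5204 kJ/mol


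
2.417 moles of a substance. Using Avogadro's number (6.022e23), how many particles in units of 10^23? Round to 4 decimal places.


N = n * NA, then divide by 1e23 for the requested units.
N / 1e23 = n * 6.022
N / 1e23 = 2.417 * 6.022
N / 1e23 = 14.555174, rounded to 4 dp:

14.5552


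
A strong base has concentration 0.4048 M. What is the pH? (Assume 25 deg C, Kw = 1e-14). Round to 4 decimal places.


A strong base dissociates completely, so [OH-] equals the given concentration.
pOH = -log10([OH-]) = -log10(0.4048) = 0.392759
pH = 14 - pOH = 14 - 0.392759
pH = 13.607241, rounded to 4 dp:

13.6072


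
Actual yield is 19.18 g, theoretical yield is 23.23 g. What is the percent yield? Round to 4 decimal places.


% yield = 100 * actual / theoretical
% yield = 100 * 19.18 / 23.23
% yield = 82.56564787 %, rounded to 4 dp:

82.5656 %


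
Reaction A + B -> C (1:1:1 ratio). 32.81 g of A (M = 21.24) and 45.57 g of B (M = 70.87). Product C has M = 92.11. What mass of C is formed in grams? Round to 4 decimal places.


Find moles of each reactant; the smaller value is the limiting reagent in a 1:1:1 reaction, so moles_C equals moles of the limiter.
n_A = mass_A / M_A = 32.81 / 21.24 = 1.544727 mol
n_B = mass_B / M_B = 45.57 / 70.87 = 0.643008 mol
Limiting reagent: B (smaller), n_limiting = 0.643008 mol
mass_C = n_limiting * M_C = 0.643008 * 92.11
mass_C = 59.22746688 g, rounded to 4 dp:

59.2275 g


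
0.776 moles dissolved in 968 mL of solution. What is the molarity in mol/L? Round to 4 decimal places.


Convert volume to liters: V_L = V_mL / 1000.
V_L = 968 / 1000 = 0.968 L
M = n / V_L = 0.776 / 0.968
M = 0.80165289 mol/L, rounded to 4 dp:

0.8017 mol/L


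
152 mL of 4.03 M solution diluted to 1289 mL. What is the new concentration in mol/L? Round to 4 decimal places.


Dilution: M1*V1 = M2*V2, solve for M2.
M2 = M1*V1 / V2
M2 = 4.03 * 152 / 1289
M2 = 612.56 / 1289
M2 = 0.4752211 mol/L, rounded to 4 dp:

0.4752 mol/L


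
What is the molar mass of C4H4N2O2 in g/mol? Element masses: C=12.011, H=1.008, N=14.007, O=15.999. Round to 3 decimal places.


M = sum(count * atomic_mass) over atoms.
M = 4*12.011 + 4*1.008 + 2*14.007 + 2*15.999
M = 48.044 + 4.032 + 28.014 + 31.998
M = 112.088 g/mol, rounded to 3 dp:

112.088 g/mol


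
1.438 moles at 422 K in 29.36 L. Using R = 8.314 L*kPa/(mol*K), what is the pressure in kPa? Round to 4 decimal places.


PV = nRT, solve for P = nRT / V.
nRT = 1.438 * 8.314 * 422 = 5045.2345
P = 5045.2345 / 29.36
P = 171.84041213 kPa, rounded to 4 dp:

171.8404 kPa


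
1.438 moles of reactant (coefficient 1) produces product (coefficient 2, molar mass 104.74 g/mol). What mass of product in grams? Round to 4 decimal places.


Use the coefficient ratio to convert reactant moles to product moles, then multiply by the product's molar mass.
moles_P = moles_R * (coeff_P / coeff_R) = 1.438 * (2/1) = 2.876
mass_P = moles_P * M_P = 2.876 * 104.74
mass_P = 301.23224 g, rounded to 4 dp:

301.2322 g


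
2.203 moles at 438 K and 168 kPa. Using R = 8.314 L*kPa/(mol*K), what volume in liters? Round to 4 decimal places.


PV = nRT, solve for V = nRT / P.
nRT = 2.203 * 8.314 * 438 = 8022.295
V = 8022.295 / 168
V = 47.75175595 L, rounded to 4 dp:

47.7518 L


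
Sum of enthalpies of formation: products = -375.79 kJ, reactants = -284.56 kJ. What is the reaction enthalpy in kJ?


dH_rxn = sum(dH_f products) - sum(dH_f reactants)
dH_rxn = -375.79 - (-284.56)
dH_rxn = -91.23 kJ:

-91.23 kJ


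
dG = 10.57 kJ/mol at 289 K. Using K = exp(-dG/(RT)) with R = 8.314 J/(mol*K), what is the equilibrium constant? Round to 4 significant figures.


dG is in kJ/mol; multiply by 1000 to match R in J/(mol*K).
RT = 8.314 * 289 = 2402.746 J/mol
exponent = -dG*1000 / (RT) = -(10.57*1000) / 2402.746 = -4.39913332
K = exp(-4.39913332)
K = 0.012287985, rounded to 4 significant figures:

0.01229


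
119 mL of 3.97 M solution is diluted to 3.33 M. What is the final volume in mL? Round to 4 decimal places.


Dilution: M1*V1 = M2*V2, solve for V2.
V2 = M1*V1 / M2
V2 = 3.97 * 119 / 3.33
V2 = 472.43 / 3.33
V2 = 141.87087087 mL, rounded to 4 dp:

141.8709 mL


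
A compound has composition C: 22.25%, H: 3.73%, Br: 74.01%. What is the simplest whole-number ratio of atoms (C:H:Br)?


Assume 100 g of compound, divide each mass% by atomic mass to get moles, then normalize by the smallest to get a raw atom ratio.
Moles per 100 g: C: 22.25/12.011 = 1.8525, H: 3.73/1.008 = 3.7004, Br: 74.01/79.904 = 0.9262
Raw ratio (divide by min = 0.9262): C: 2.0, H: 3.995, Br: 1.0
Multiply by 1 to clear fractions: C: 2.0 ~= 2, H: 3.995 ~= 4, Br: 1.0 ~= 1
Reduce by GCD to get the simplest whole-number ratio:

2:4:1


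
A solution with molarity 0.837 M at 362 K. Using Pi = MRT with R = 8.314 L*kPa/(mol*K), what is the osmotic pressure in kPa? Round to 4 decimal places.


Osmotic pressure (van't Hoff): Pi = M*R*T.
RT = 8.314 * 362 = 3009.668
Pi = 0.837 * 3009.668
Pi = 2519.092116 kPa, rounded to 4 dp:

2519.0921 kPa


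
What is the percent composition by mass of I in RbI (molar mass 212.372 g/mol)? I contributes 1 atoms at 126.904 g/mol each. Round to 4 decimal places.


pct = 100 * (n_elem * M_elem) / M_total
mass_contribution = 1 * 126.904 = 126.904 g/mol
pct = 100 * 126.904 / 212.372
pct = 59.75552333 %, rounded to 4 dp:

59.7555 %


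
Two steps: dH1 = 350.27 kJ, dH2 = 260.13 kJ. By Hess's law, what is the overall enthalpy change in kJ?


Hess's law: enthalpy is a state function, so add the step enthalpies.
dH_total = dH1 + dH2 = 350.27 + (260.13)
dH_total = 610.4 kJ:

610.40 kJ


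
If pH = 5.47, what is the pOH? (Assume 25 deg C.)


At 25 deg C, pH + pOH = 14.
pOH = 14 - pH = 14 - 5.47
pOH = 8.53:

8.53


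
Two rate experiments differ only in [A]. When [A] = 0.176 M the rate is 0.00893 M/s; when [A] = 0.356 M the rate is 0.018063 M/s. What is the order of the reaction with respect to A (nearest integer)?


Rate is proportional to [A]^n, so rate2/rate1 = ([A]2/[A]1)^n. Take logs to solve for n.
rate2/rate1 = 0.018063 / 0.00893 = 2.0227
[A]2/[A]1 = 0.356 / 0.176 = 2.0227
n = ln(2.0227) / ln(2.0227) = 1.0
Nearest integer order:

1


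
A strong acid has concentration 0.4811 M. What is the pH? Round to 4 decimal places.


A strong acid dissociates completely, so [H+] equals the given concentration.
pH = -log10([H+]) = -log10(0.4811)
pH = 0.31776464, rounded to 4 dp:

0.3178


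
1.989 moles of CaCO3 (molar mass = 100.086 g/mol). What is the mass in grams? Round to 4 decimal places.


mass = n * M
mass = 1.989 * 100.086
mass = 199.071054 g, rounded to 4 dp:

199.0711 g


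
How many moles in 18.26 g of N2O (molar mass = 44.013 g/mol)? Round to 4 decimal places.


n = mass / M
n = 18.26 / 44.013
n = 0.41487742 mol, rounded to 4 dp:

0.4149 mol


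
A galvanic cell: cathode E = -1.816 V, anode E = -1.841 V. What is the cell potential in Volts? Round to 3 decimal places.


Standard cell potential: E_cell = E_cathode - E_anode.
E_cell = -1.816 - (-1.841)
E_cell = 0.025 V, rounded to 3 dp:

0.025 V


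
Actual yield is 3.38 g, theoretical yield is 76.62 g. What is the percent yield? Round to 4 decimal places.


% yield = 100 * actual / theoretical
% yield = 100 * 3.38 / 76.62
% yield = 4.41138084 %, rounded to 4 dp:

4.4114 %


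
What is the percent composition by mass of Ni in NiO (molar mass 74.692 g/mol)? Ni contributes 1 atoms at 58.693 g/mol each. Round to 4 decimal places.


pct = 100 * (n_elem * M_elem) / M_total
mass_contribution = 1 * 58.693 = 58.693 g/mol
pct = 100 * 58.693 / 74.692
pct = 78.58003535 %, rounded to 4 dp:

78.5800 %


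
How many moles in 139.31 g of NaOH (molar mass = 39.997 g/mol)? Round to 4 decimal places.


n = mass / M
n = 139.31 / 39.997
n = 3.48301123 mol, rounded to 4 dp:

3.4830 mol


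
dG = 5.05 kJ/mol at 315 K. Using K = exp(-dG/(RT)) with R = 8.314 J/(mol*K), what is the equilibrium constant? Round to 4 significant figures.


dG is in kJ/mol; multiply by 1000 to match R in J/(mol*K).
RT = 8.314 * 315 = 2618.91 J/mol
exponent = -dG*1000 / (RT) = -(5.05*1000) / 2618.91 = -1.92828314
K = exp(-1.92828314)
K = 0.14539761, rounded to 4 significant figures:

0.1454


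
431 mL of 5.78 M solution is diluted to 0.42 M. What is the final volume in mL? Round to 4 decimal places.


Dilution: M1*V1 = M2*V2, solve for V2.
V2 = M1*V1 / M2
V2 = 5.78 * 431 / 0.42
V2 = 2491.18 / 0.42
V2 = 5931.38095238 mL, rounded to 4 dp:

5931.3810 mL


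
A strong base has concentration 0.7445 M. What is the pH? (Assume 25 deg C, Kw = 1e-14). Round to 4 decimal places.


A strong base dissociates completely, so [OH-] equals the given concentration.
pOH = -log10([OH-]) = -log10(0.7445) = 0.128135
pH = 14 - pOH = 14 - 0.128135
pH = 13.871865, rounded to 4 dp:

13.8719


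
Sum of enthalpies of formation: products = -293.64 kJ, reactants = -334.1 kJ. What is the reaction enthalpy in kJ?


dH_rxn = sum(dH_f products) - sum(dH_f reactants)
dH_rxn = -293.64 - (-334.1)
dH_rxn = 40.46 kJ:

40.46 kJ


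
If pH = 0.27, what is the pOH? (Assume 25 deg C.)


At 25 deg C, pH + pOH = 14.
pOH = 14 - pH = 14 - 0.27
pOH = 13.73:

13.73


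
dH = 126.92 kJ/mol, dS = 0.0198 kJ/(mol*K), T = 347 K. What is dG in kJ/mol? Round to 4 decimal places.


Gibbs: dG = dH - T*dS (consistent units, dS already in kJ/(mol*K)).
T*dS = 347 * 0.0198 = 6.8706
dG = 126.92 - (6.8706)
dG = 120.0494 kJ/mol, rounded to 4 dp:

120.0494 kJ/mol


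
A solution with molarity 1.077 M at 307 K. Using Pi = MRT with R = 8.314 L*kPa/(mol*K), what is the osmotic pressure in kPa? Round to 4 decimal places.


Osmotic pressure (van't Hoff): Pi = M*R*T.
RT = 8.314 * 307 = 2552.398
Pi = 1.077 * 2552.398
Pi = 2748.932646 kPa, rounded to 4 dp:

2748.9326 kPa


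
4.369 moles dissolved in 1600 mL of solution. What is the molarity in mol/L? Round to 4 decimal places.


Convert volume to liters: V_L = V_mL / 1000.
V_L = 1600 / 1000 = 1.6 L
M = n / V_L = 4.369 / 1.6
M = 2.730625 mol/L, rounded to 4 dp:

2.7306 mol/L


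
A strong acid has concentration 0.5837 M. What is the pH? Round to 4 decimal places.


A strong acid dissociates completely, so [H+] equals the given concentration.
pH = -log10([H+]) = -log10(0.5837)
pH = 0.23381031, rounded to 4 dp:

0.2338


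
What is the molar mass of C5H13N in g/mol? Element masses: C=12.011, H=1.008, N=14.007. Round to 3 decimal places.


M = sum(count * atomic_mass) over atoms.
M = 5*12.011 + 13*1.008 + 1*14.007
M = 60.055 + 13.104 + 14.007
M = 87.166 g/mol, rounded to 3 dp:

87.166 g/mol


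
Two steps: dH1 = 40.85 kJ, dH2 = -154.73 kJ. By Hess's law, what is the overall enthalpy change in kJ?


Hess's law: enthalpy is a state function, so add the step enthalpies.
dH_total = dH1 + dH2 = 40.85 + (-154.73)
dH_total = -113.88 kJ:

-113.88 kJ


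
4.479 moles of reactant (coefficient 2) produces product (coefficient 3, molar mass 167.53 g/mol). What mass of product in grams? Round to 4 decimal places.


Use the coefficient ratio to convert reactant moles to product moles, then multiply by the product's molar mass.
moles_P = moles_R * (coeff_P / coeff_R) = 4.479 * (3/2) = 6.7185
mass_P = moles_P * M_P = 6.7185 * 167.53
mass_P = 1125.550305 g, rounded to 4 dp:

1125.5503 g


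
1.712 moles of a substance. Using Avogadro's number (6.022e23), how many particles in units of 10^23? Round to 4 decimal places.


N = n * NA, then divide by 1e23 for the requested units.
N / 1e23 = n * 6.022
N / 1e23 = 1.712 * 6.022
N / 1e23 = 10.309664, rounded to 4 dp:

10.3097


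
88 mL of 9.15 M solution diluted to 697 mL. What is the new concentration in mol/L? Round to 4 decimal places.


Dilution: M1*V1 = M2*V2, solve for M2.
M2 = M1*V1 / V2
M2 = 9.15 * 88 / 697
M2 = 805.2 / 697
M2 = 1.15523673 mol/L, rounded to 4 dp:

1.1552 mol/L


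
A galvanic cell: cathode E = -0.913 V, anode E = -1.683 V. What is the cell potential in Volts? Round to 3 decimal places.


Standard cell potential: E_cell = E_cathode - E_anode.
E_cell = -0.913 - (-1.683)
E_cell = 0.77 V, rounded to 3 dp:

0.770 V


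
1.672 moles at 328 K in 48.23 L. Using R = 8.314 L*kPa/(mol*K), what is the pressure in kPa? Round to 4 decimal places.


PV = nRT, solve for P = nRT / V.
nRT = 1.672 * 8.314 * 328 = 4559.5306
P = 4559.5306 / 48.23
P = 94.53722994 kPa, rounded to 4 dp:

94.5372 kPa


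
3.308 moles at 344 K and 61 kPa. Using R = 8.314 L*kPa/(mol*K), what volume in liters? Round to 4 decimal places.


PV = nRT, solve for V = nRT / P.
nRT = 3.308 * 8.314 * 344 = 9460.9329
V = 9460.9329 / 61
V = 155.09726066 L, rounded to 4 dp:

155.0973 L


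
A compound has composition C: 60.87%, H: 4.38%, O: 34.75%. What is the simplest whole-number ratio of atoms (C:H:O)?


Assume 100 g of compound, divide each mass% by atomic mass to get moles, then normalize by the smallest to get a raw atom ratio.
Moles per 100 g: C: 60.87/12.011 = 5.0679, H: 4.38/1.008 = 4.3452, O: 34.75/15.999 = 2.172
Raw ratio (divide by min = 2.172): C: 2.333, H: 2.001, O: 1.0
Multiply by 3 to clear fractions: C: 7.0 ~= 7, H: 6.002 ~= 6, O: 3.0 ~= 3
Reduce by GCD to get the simplest whole-number ratio:

7:6:3


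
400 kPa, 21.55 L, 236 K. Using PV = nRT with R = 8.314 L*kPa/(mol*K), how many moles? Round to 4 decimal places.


PV = nRT, solve for n = PV / (RT).
PV = 400 * 21.55 = 8620.0
RT = 8.314 * 236 = 1962.104
n = 8620.0 / 1962.104
n = 4.39324317 mol, rounded to 4 dp:

4.3932 mol


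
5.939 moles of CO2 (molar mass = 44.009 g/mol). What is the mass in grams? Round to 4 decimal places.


mass = n * M
mass = 5.939 * 44.009
mass = 261.369451 g, rounded to 4 dp:

261.3695 g


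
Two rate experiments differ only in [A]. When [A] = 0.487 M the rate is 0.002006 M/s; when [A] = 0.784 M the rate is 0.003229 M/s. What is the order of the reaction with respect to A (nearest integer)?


Rate is proportional to [A]^n, so rate2/rate1 = ([A]2/[A]1)^n. Take logs to solve for n.
rate2/rate1 = 0.003229 / 0.002006 = 1.6097
[A]2/[A]1 = 0.784 / 0.487 = 1.6099
n = ln(1.6097) / ln(1.6099) = 1.0
Nearest integer order:

1


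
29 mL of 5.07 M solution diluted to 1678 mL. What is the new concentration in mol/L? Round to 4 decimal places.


Dilution: M1*V1 = M2*V2, solve for M2.
M2 = M1*V1 / V2
M2 = 5.07 * 29 / 1678
M2 = 147.03 / 1678
M2 = 0.08762217 mol/L, rounded to 4 dp:

0.0876 mol/L


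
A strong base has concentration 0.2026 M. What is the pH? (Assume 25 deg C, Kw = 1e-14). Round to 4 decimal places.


A strong base dissociates completely, so [OH-] equals the given concentration.
pOH = -log10([OH-]) = -log10(0.2026) = 0.693361
pH = 14 - pOH = 14 - 0.693361
pH = 13.306639, rounded to 4 dp:

13.3066


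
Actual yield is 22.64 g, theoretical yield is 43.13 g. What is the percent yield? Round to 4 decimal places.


% yield = 100 * actual / theoretical
% yield = 100 * 22.64 / 43.13
% yield = 52.49246464 %, rounded to 4 dp:

52.4925 %


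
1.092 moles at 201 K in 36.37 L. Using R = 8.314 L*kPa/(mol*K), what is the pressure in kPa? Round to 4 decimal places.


PV = nRT, solve for P = nRT / V.
nRT = 1.092 * 8.314 * 201 = 1824.8565
P = 1824.8565 / 36.37
P = 50.17477316 kPa, rounded to 4 dp:

50.1748 kPa


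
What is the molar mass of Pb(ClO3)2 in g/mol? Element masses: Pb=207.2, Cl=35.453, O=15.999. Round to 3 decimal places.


M = sum(count * atomic_mass) over atoms.
M = 1*207.2 + 2*35.453 + 6*15.999
M = 207.2 + 70.906 + 95.994
M = 374.1 g/mol, rounded to 3 dp:

374.100 g/mol


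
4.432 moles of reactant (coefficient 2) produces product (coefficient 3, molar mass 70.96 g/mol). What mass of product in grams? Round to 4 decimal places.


Use the coefficient ratio to convert reactant moles to product moles, then multiply by the product's molar mass.
moles_P = moles_R * (coeff_P / coeff_R) = 4.432 * (3/2) = 6.648
mass_P = moles_P * M_P = 6.648 * 70.96
mass_P = 471.74208 g, rounded to 4 dp:

471.7421 g


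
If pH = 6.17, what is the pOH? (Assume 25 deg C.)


At 25 deg C, pH + pOH = 14.
pOH = 14 - pH = 14 - 6.17
pOH = 7.83:

7.83


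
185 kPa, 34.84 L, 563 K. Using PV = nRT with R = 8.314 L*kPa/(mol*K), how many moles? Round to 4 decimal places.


PV = nRT, solve for n = PV / (RT).
PV = 185 * 34.84 = 6445.4
RT = 8.314 * 563 = 4680.782
n = 6445.4 / 4680.782
n = 1.37699214 mol, rounded to 4 dp:

1.3770 mol


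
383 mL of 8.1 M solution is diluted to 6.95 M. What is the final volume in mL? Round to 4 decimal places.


Dilution: M1*V1 = M2*V2, solve for V2.
V2 = M1*V1 / M2
V2 = 8.1 * 383 / 6.95
V2 = 3102.3 / 6.95
V2 = 446.37410072 mL, rounded to 4 dp:

446.3741 mL


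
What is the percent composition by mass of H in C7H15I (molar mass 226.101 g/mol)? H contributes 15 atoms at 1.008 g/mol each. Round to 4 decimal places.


pct = 100 * (n_elem * M_elem) / M_total
mass_contribution = 15 * 1.008 = 15.12 g/mol
pct = 100 * 15.12 / 226.101
pct = 6.68727692 %, rounded to 4 dp:

6.6873 %


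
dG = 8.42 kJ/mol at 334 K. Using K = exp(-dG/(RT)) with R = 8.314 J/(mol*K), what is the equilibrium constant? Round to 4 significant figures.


dG is in kJ/mol; multiply by 1000 to match R in J/(mol*K).
RT = 8.314 * 334 = 2776.876 J/mol
exponent = -dG*1000 / (RT) = -(8.42*1000) / 2776.876 = -3.03218437
K = exp(-3.03218437)
K = 0.048210214, rounded to 4 significant figures:

0.04821


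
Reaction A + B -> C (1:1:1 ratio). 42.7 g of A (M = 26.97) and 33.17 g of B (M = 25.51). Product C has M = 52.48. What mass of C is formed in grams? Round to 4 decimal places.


Find moles of each reactant; the smaller value is the limiting reagent in a 1:1:1 reaction, so moles_C equals moles of the limiter.
n_A = mass_A / M_A = 42.7 / 26.97 = 1.583241 mol
n_B = mass_B / M_B = 33.17 / 25.51 = 1.300274 mol
Limiting reagent: B (smaller), n_limiting = 1.300274 mol
mass_C = n_limiting * M_C = 1.300274 * 52.48
mass_C = 68.23837952 g, rounded to 4 dp:

68.2384 g


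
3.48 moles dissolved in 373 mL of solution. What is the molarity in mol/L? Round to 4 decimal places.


Convert volume to liters: V_L = V_mL / 1000.
V_L = 373 / 1000 = 0.373 L
M = n / V_L = 3.48 / 0.373
M = 9.32975871 mol/L, rounded to 4 dp:

9.3298 mol/L


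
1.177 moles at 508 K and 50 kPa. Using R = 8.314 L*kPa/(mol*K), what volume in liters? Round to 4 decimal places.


PV = nRT, solve for V = nRT / P.
nRT = 1.177 * 8.314 * 508 = 4971.0736
V = 4971.0736 / 50
V = 99.421472 L, rounded to 4 dp:

99.4215 L


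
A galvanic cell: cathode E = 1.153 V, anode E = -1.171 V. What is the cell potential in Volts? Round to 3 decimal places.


Standard cell potential: E_cell = E_cathode - E_anode.
E_cell = 1.153 - (-1.171)
E_cell = 2.324 V, rounded to 3 dp:

2.324 V


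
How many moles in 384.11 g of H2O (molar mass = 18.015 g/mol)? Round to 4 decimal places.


n = mass / M
n = 384.11 / 18.015
n = 21.32167638 mol, rounded to 4 dp:

21.3217 mol


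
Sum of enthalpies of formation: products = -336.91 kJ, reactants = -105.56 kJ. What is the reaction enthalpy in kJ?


dH_rxn = sum(dH_f products) - sum(dH_f reactants)
dH_rxn = -336.91 - (-105.56)
dH_rxn = -231.35 kJ:

-231.35 kJ


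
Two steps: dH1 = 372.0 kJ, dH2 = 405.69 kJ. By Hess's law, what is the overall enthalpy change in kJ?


Hess's law: enthalpy is a state function, so add the step enthalpies.
dH_total = dH1 + dH2 = 372.0 + (405.69)
dH_total = 777.69 kJ:

777.69 kJ


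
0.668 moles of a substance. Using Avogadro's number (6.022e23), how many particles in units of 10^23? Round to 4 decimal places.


N = n * NA, then divide by 1e23 for the requested units.
N / 1e23 = n * 6.022
N / 1e23 = 0.668 * 6.022
N / 1e23 = 4.022696, rounded to 4 dp:

4.0227


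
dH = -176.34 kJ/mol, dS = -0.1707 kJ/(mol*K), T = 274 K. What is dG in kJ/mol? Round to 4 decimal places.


Gibbs: dG = dH - T*dS (consistent units, dS already in kJ/(mol*K)).
T*dS = 274 * -0.1707 = -46.7718
dG = -176.34 - (-46.7718)
dG = -129.5682 kJ/mol, rounded to 4 dp:

-129.5682 kJ/mol


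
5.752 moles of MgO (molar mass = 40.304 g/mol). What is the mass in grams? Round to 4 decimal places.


mass = n * M
mass = 5.752 * 40.304
mass = 231.828608 g, rounded to 4 dp:

231.8286 g


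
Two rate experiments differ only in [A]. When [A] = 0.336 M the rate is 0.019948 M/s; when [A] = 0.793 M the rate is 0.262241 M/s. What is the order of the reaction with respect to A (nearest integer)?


Rate is proportional to [A]^n, so rate2/rate1 = ([A]2/[A]1)^n. Take logs to solve for n.
rate2/rate1 = 0.262241 / 0.019948 = 13.1462
[A]2/[A]1 = 0.793 / 0.336 = 2.3601
n = ln(13.1462) / ln(2.3601) = 3.0
Nearest integer order:

3


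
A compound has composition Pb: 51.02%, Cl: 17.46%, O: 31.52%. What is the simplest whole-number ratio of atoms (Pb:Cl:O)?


Assume 100 g of compound, divide each mass% by atomic mass to get moles, then normalize by the smallest to get a raw atom ratio.
Moles per 100 g: Pb: 51.02/207.2 = 0.2462, Cl: 17.46/35.453 = 0.4925, O: 31.52/15.999 = 1.9701
Raw ratio (divide by min = 0.2462): Pb: 1.0, Cl: 2.0, O: 8.001
Multiply by 1 to clear fractions: Pb: 1.0 ~= 1, Cl: 2.0 ~= 2, O: 8.001 ~= 8
Reduce by GCD to get the simplest whole-number ratio:

1:2:8


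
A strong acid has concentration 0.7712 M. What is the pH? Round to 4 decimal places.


A strong acid dissociates completely, so [H+] equals the given concentration.
pH = -log10([H+]) = -log10(0.7712)
pH = 0.11283298, rounded to 4 dp:

0.1128


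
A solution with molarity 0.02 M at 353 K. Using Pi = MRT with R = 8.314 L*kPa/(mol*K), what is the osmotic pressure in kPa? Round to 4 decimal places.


Osmotic pressure (van't Hoff): Pi = M*R*T.
RT = 8.314 * 353 = 2934.842
Pi = 0.02 * 2934.842
Pi = 58.69684 kPa, rounded to 4 dp:

58.6968 kPa


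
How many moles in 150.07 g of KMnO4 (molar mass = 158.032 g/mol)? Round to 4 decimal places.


n = mass / M
n = 150.07 / 158.032
n = 0.9496178 mol, rounded to 4 dp:

0.9496 mol


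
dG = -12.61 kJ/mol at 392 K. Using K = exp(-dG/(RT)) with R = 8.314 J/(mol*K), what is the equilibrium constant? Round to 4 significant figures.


dG is in kJ/mol; multiply by 1000 to match R in J/(mol*K).
RT = 8.314 * 392 = 3259.088 J/mol
exponent = -dG*1000 / (RT) = -(-12.61*1000) / 3259.088 = 3.86918058
K = exp(3.86918058)
K = 47.903117, rounded to 4 significant figures:

47.90


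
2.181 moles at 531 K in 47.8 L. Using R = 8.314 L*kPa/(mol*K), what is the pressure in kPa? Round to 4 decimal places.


PV = nRT, solve for P = nRT / V.
nRT = 2.181 * 8.314 * 531 = 9628.5349
P = 9628.5349 / 47.8
P = 201.43378452 kPa, rounded to 4 dp:

201.4338 kPa


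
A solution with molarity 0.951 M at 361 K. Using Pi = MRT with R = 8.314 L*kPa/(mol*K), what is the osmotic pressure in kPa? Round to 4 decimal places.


Osmotic pressure (van't Hoff): Pi = M*R*T.
RT = 8.314 * 361 = 3001.354
Pi = 0.951 * 3001.354
Pi = 2854.287654 kPa, rounded to 4 dp:

2854.2877 kPa


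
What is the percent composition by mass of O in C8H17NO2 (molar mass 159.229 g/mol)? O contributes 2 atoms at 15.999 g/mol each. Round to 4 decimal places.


pct = 100 * (n_elem * M_elem) / M_total
mass_contribution = 2 * 15.999 = 31.998 g/mol
pct = 100 * 31.998 / 159.229
pct = 20.0955856 %, rounded to 4 dp:

20.0956 %


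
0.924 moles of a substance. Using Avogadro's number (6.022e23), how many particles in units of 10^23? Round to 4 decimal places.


N = n * NA, then divide by 1e23 for the requested units.
N / 1e23 = n * 6.022
N / 1e23 = 0.924 * 6.022
N / 1e23 = 5.564328, rounded to 4 dp:

5.5643


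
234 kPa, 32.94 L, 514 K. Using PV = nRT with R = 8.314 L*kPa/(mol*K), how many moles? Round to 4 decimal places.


PV = nRT, solve for n = PV / (RT).
PV = 234 * 32.94 = 7707.96
RT = 8.314 * 514 = 4273.396
n = 7707.96 / 4273.396
n = 1.80370834 mol, rounded to 4 dp:

1.8037 mol


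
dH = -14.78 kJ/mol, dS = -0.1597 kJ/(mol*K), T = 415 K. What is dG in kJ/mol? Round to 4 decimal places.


Gibbs: dG = dH - T*dS (consistent units, dS already in kJ/(mol*K)).
T*dS = 415 * -0.1597 = -66.2755
dG = -14.78 - (-66.2755)
dG = 51.4955 kJ/mol, rounded to 4 dp:

51.4955 kJ/mol


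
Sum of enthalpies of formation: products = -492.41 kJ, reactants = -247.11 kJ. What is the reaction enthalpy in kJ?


dH_rxn = sum(dH_f products) - sum(dH_f reactants)
dH_rxn = -492.41 - (-247.11)
dH_rxn = -245.3 kJ:

-245.30 kJ


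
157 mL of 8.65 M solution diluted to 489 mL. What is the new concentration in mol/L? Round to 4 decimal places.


Dilution: M1*V1 = M2*V2, solve for M2.
M2 = M1*V1 / V2
M2 = 8.65 * 157 / 489
M2 = 1358.05 / 489
M2 = 2.77719836 mol/L, rounded to 4 dp:

2.7772 mol/L


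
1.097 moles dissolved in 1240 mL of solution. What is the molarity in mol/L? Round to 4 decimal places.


Convert volume to liters: V_L = V_mL / 1000.
V_L = 1240 / 1000 = 1.24 L
M = n / V_L = 1.097 / 1.24
M = 0.88467742 mol/L, rounded to 4 dp:

0.8847 mol/L


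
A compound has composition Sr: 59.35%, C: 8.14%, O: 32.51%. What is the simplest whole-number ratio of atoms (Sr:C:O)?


Assume 100 g of compound, divide each mass% by atomic mass to get moles, then normalize by the smallest to get a raw atom ratio.
Moles per 100 g: Sr: 59.35/87.62 = 0.6774, C: 8.14/12.011 = 0.6777, O: 32.51/15.999 = 2.032
Raw ratio (divide by min = 0.6774): Sr: 1.0, C: 1.001, O: 3.0
Multiply by 1 to clear fractions: Sr: 1.0 ~= 1, C: 1.001 ~= 1, O: 3.0 ~= 3
Reduce by GCD to get the simplest whole-number ratio:

1:1:3


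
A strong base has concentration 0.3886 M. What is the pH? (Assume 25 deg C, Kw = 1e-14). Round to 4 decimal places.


A strong base dissociates completely, so [OH-] equals the given concentration.
pOH = -log10([OH-]) = -log10(0.3886) = 0.410497
pH = 14 - pOH = 14 - 0.410497
pH = 13.589503, rounded to 4 dp:

13.5895


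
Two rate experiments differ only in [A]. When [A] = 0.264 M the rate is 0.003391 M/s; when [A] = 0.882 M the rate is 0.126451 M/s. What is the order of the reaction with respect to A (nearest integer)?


Rate is proportional to [A]^n, so rate2/rate1 = ([A]2/[A]1)^n. Take logs to solve for n.
rate2/rate1 = 0.126451 / 0.003391 = 37.2902
[A]2/[A]1 = 0.882 / 0.264 = 3.3409
n = ln(37.2902) / ln(3.3409) = 3.0
Nearest integer order:

3


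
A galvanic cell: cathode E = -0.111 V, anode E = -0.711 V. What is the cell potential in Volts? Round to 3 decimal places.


Standard cell potential: E_cell = E_cathode - E_anode.
E_cell = -0.111 - (-0.711)
E_cell = 0.6 V, rounded to 3 dp:

0.600 V


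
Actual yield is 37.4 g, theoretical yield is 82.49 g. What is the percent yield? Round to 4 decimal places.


% yield = 100 * actual / theoretical
% yield = 100 * 37.4 / 82.49
% yield = 45.33882895 %, rounded to 4 dp:

45.3388 %


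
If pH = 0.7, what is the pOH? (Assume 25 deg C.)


At 25 deg C, pH + pOH = 14.
pOH = 14 - pH = 14 - 0.7
pOH = 13.3:

13.30


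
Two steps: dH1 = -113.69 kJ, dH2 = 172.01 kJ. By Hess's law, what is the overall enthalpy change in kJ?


Hess's law: enthalpy is a state function, so add the step enthalpies.
dH_total = dH1 + dH2 = -113.69 + (172.01)
dH_total = 58.32 kJ:

58.32 kJ


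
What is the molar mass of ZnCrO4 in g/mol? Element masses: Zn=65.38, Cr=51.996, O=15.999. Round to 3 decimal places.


M = sum(count * atomic_mass) over atoms.
M = 1*65.38 + 1*51.996 + 4*15.999
M = 65.38 + 51.996 + 63.996
M = 181.372 g/mol, rounded to 3 dp:

181.372 g/mol


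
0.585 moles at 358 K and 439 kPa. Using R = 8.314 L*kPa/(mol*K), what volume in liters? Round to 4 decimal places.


PV = nRT, solve for V = nRT / P.
nRT = 0.585 * 8.314 * 358 = 1741.201
V = 1741.201 / 439
V = 3.96628929 L, rounded to 4 dp:

3.9663 L


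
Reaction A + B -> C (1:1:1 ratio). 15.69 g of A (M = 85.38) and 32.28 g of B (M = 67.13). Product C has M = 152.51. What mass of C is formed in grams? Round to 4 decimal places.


Find moles of each reactant; the smaller value is the limiting reagent in a 1:1:1 reaction, so moles_C equals moles of the limiter.
n_A = mass_A / M_A = 15.69 / 85.38 = 0.183767 mol
n_B = mass_B / M_B = 32.28 / 67.13 = 0.480858 mol
Limiting reagent: A (smaller), n_limiting = 0.183767 mol
mass_C = n_limiting * M_C = 0.183767 * 152.51
mass_C = 28.02630517 g, rounded to 4 dp:

28.0263 g


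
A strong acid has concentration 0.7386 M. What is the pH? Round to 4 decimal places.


A strong acid dissociates completely, so [H+] equals the given concentration.
pH = -log10([H+]) = -log10(0.7386)
pH = 0.1315907, rounded to 4 dp:

0.1316


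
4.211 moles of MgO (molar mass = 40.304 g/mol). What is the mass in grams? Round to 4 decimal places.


mass = n * M
mass = 4.211 * 40.304
mass = 169.720144 g, rounded to 4 dp:

169.7201 g


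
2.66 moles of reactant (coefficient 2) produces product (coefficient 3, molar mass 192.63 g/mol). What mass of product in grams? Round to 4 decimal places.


Use the coefficient ratio to convert reactant moles to product moles, then multiply by the product's molar mass.
moles_P = moles_R * (coeff_P / coeff_R) = 2.66 * (3/2) = 3.99
mass_P = moles_P * M_P = 3.99 * 192.63
mass_P = 768.5937 g, rounded to 4 dp:

768.5937 g
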